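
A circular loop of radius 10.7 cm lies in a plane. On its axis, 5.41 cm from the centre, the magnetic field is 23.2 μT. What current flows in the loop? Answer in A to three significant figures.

On the axis of a loop, B = μ₀IR²/[2(R²+z²)^(3/2)], so I = 2B(R²+z²)^(3/2)/(μ₀R²).
R² + z² = 0.01145 + 0.002927 = 0.01438 m²; raised to 3/2 gives 1.72×10⁻³ m³.
I = 2 × 2.32×10⁻⁵ × 1.72×10⁻³ / (1.26×10⁻⁶ × 0.01145) = 5.56 A.

I ≈ 5.56 A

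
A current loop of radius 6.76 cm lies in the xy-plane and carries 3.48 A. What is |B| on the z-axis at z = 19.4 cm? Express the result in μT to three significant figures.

B ≈ 1.15 μT

On the axis of a circular loop, B = μ₀IR² / [2(R²+z²)^(3/2)].
R² + z² = (0.0676)² + (0.194)² = 0.04221 m², and (R²+z²)^(3/2) = 8.67×10⁻³ m³.
B = (4π×10⁻⁷ × 3.48 × 0.00457) / (2 × 8.67×10⁻³) = 1.15×10⁻⁶ T.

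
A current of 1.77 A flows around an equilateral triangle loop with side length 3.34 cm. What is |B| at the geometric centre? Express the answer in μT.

B ≈ 95.4 μT

Each side is a finite straight segment at perpendicular distance d = a/(2 tan(π/3)) = 0.009642 m from the centre, with end-angles ±π/3.
One side contributes B₁ = (μ₀I/4πd)·2 sin(π/3) = 3.18×10⁻⁵ T.
All 3 sides add in the same direction: B = 3 × 3.18×10⁻⁵ = 9.54×10⁻⁵ T.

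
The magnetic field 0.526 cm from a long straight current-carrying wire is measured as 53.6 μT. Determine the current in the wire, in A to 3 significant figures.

I ≈ 1.41 A

For a long straight wire B = μ₀I/(2πd), so I = 2πdB/μ₀.
I = 2π × 0.00526 × 5.36×10⁻⁵ / (4π×10⁻⁷) = 1.41 A.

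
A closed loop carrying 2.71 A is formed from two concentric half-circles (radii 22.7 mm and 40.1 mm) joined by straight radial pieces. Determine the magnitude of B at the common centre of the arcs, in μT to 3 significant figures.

The radial connectors point toward the centre, so dl × r̂ = 0 and they contribute nothing.
Each semicircle gives μ₀I/(4R): inner arc 3.75×10⁻⁵ T, outer arc 2.12×10⁻⁵ T.
The two arcs carry current in opposite angular senses, so their fields oppose: B = |3.75×10⁻⁵ − 2.12×10⁻⁵| = 1.63×10⁻⁵ T.

B ≈ 16.3 μT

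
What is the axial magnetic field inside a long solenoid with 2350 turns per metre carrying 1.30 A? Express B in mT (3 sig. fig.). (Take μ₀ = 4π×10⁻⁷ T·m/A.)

Inside a long solenoid, B = μ₀nI with n = 2350 turns/m.
B = 4π×10⁻⁷ × 2350 × 1.30 = 3.84×10⁻³ T.

B ≈ 3.84 mT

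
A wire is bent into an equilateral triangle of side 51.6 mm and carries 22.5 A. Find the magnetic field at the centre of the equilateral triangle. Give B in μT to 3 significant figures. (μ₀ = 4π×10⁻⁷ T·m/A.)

B ≈ 785 μT

Each side is a finite straight segment at perpendicular distance d = a/(2 tan(π/3)) = 0.0149 m from the centre, with end-angles ±π/3.
One side contributes B₁ = (μ₀I/4πd)·2 sin(π/3) = 2.62×10⁻⁴ T.
All 3 sides add in the same direction: B = 3 × 2.62×10⁻⁴ = 7.85×10⁻⁴ T.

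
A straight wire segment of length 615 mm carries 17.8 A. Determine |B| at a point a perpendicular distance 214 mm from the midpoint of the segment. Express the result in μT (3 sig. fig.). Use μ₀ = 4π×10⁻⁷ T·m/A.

For a finite straight segment, B = (μ₀I/4πd)(sinθ₁ + sinθ₂), where θ₁, θ₂ are the angles from the perpendicular to each end.
The perpendicular from the point meets the wire at its midpoint, so each end is L/2 = 0.3075 m away along the wire.
sinθ₁ = 0.3075/√(0.3075²+0.214²) = 0.8208; sinθ₂ = 0.3075/√(0.3075²+0.214²) = 0.8208.
B = (4π×10⁻⁷ × 17.8) / (4π × 0.214) × (0.8208 + 0.8208) = 1.37×10⁻⁵ T.

B ≈ 13.7 μT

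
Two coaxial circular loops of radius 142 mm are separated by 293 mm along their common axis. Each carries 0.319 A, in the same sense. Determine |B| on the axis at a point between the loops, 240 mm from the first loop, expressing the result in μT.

B ≈ 1.35 μT

Each loop contributes B = μ₀IR²/[2(R²+z²)^(3/2)] on the axis, with z measured from that loop.
Loop 1 (z = 0.24 m): B₁ = 1.86×10⁻⁷ T. Loop 2 (z = 0.053 m): B₂ = 1.16×10⁻⁶ T.
The fields add: B = B₁ + B₂ = 1.35×10⁻⁶ T.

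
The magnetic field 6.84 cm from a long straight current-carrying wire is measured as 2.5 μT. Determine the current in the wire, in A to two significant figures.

For a long straight wire B = μ₀I/(2πd), so I = 2πdB/μ₀.
I = 2π × 0.0684 × 2.50×10⁻⁶ / (4π×10⁻⁷) = 0.855 A.

I ≈ 0.85 A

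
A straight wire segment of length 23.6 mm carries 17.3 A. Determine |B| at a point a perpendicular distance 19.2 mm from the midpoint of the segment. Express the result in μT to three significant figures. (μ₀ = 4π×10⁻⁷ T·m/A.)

B ≈ 94.4 μT

For a finite straight segment, B = (μ₀I/4πd)(sinθ₁ + sinθ₂), where θ₁, θ₂ are the angles from the perpendicular to each end.
The perpendicular from the point meets the wire at its midpoint, so each end is L/2 = 0.0118 m away along the wire.
sinθ₁ = 0.0118/√(0.0118²+0.0192²) = 0.5236; sinθ₂ = 0.0118/√(0.0118²+0.0192²) = 0.5236.
B = (4π×10⁻⁷ × 17.3) / (4π × 0.0192) × (0.5236 + 0.5236) = 9.44×10⁻⁵ T.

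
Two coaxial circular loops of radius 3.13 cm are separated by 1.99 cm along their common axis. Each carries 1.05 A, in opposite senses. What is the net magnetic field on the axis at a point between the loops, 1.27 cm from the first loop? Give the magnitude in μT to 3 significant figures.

B ≈ 2.74 μT

Each loop contributes B = μ₀IR²/[2(R²+z²)^(3/2)] on the axis, with z measured from that loop.
Loop 1 (z = 0.0127 m): B₁ = 1.68×10⁻⁵ T. Loop 2 (z = 0.0072 m): B₂ = 1.95×10⁻⁵ T.
The fields oppose: B = |B₁ − B₂| = 2.74×10⁻⁶ T.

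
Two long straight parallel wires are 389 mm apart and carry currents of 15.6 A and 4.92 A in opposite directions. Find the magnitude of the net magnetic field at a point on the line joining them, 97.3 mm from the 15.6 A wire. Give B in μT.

B ≈ 35.4 μT

Each long wire gives B = μ₀I/(2πd). Distances are d₁ = 0.0973 m and d₂ = 0.2917 m.
B₁ = 3.21×10⁻⁵ T, B₂ = 3.37×10⁻⁶ T.
Between antiparallel currents both contributions point the same way, so they add. B = B₁ + B₂ = 3.21×10⁻⁵ + 3.37×10⁻⁶ = 3.54×10⁻⁵ T.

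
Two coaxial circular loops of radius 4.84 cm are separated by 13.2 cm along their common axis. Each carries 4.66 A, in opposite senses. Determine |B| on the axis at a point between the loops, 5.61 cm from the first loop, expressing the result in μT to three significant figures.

Each loop contributes B = μ₀IR²/[2(R²+z²)^(3/2)] on the axis, with z measured from that loop.
Loop 1 (z = 0.0561 m): B₁ = 1.69×10⁻⁵ T. Loop 2 (z = 0.0759 m): B₂ = 9.40×10⁻⁶ T.
The fields oppose: B = |B₁ − B₂| = 7.46×10⁻⁶ T.

B ≈ 7.46 μT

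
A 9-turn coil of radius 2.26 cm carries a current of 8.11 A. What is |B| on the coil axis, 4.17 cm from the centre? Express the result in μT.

B ≈ 220 μT

For an N-turn flat coil, B = Nμ₀IR²/[2(R²+z²)^(3/2)] with R = 0.0226 m, z = 0.0417 m.
B = 9 × 2.44×10⁻⁵ T = 2.20×10⁻⁴ T.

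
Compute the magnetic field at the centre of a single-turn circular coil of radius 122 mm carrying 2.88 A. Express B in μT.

At the centre of a circular loop the Biot–Savart law gives B = μ₀I/(2R).
B = (4π×10⁻⁷ × 2.88) / (2 × 0.122) = 1.48×10⁻⁵ T.

B ≈ 14.8 μT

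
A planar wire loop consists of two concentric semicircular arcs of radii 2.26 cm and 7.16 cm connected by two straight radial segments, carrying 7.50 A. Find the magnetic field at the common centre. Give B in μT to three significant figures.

The radial connectors point toward the centre, so dl × r̂ = 0 and they contribute nothing.
Each semicircle gives μ₀I/(4R): inner arc 1.04×10⁻⁴ T, outer arc 3.29×10⁻⁵ T.
The two arcs carry current in opposite angular senses, so their fields oppose: B = |1.04×10⁻⁴ − 3.29×10⁻⁵| = 7.13×10⁻⁵ T.

B ≈ 71.3 μT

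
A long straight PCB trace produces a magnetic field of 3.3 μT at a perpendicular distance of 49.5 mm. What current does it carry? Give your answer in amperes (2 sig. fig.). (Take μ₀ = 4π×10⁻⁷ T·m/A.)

For a long straight wire B = μ₀I/(2πd), so I = 2πdB/μ₀.
I = 2π × 0.0495 × 3.30×10⁻⁶ / (4π×10⁻⁷) = 0.817 A.

I ≈ 0.82 A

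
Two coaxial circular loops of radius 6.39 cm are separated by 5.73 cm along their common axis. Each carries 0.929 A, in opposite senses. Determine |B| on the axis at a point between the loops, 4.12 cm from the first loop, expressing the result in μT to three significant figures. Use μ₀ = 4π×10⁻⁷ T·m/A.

Each loop contributes B = μ₀IR²/[2(R²+z²)^(3/2)] on the axis, with z measured from that loop.
Loop 1 (z = 0.0412 m): B₁ = 5.42×10⁻⁶ T. Loop 2 (z = 0.0161 m): B₂ = 8.33×10⁻⁶ T.
The fields oppose: B = |B₁ − B₂| = 2.91×10⁻⁶ T.

B ≈ 2.91 μT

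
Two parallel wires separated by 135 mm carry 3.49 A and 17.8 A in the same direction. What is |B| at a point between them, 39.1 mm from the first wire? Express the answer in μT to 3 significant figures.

B ≈ 19.3 μT

Each long wire gives B = μ₀I/(2πd). Distances are d₁ = 0.0391 m and d₂ = 0.0959 m.
B₁ = 1.79×10⁻⁵ T, B₂ = 3.71×10⁻⁵ T.
Between parallel currents the two contributions point in opposite directions, so they subtract. B = |B₁ − B₂| = |1.79×10⁻⁵ − 3.71×10⁻⁵| = 1.93×10⁻⁵ T.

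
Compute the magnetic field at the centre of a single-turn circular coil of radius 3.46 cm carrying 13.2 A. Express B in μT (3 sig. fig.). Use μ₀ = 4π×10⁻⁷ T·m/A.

B ≈ 240 μT

At the centre of a circular loop the Biot–Savart law gives B = μ₀I/(2R).
B = (4π×10⁻⁷ × 13.2) / (2 × 0.0346) = 2.40×10⁻⁴ T.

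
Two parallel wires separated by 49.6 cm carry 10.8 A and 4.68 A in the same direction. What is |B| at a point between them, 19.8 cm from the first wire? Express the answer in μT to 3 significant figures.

B ≈ 7.77 μT

Each long wire gives B = μ₀I/(2πd). Distances are d₁ = 0.198 m and d₂ = 0.298 m.
B₁ = 1.09×10⁻⁵ T, B₂ = 3.14×10⁻⁶ T.
Between parallel currents the two contributions point in opposite directions, so they subtract. B = |B₁ − B₂| = |1.09×10⁻⁵ − 3.14×10⁻⁶| = 7.77×10⁻⁶ T.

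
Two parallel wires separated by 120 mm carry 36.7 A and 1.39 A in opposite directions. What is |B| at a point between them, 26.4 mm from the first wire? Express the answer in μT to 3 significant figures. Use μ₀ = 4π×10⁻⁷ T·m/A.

B ≈ 281 μT

Each long wire gives B = μ₀I/(2πd). Distances are d₁ = 0.0264 m and d₂ = 0.0936 m.
B₁ = 2.78×10⁻⁴ T, B₂ = 2.97×10⁻⁶ T.
Between antiparallel currents both contributions point the same way, so they add. B = B₁ + B₂ = 2.78×10⁻⁴ + 2.97×10⁻⁶ = 2.81×10⁻⁴ T.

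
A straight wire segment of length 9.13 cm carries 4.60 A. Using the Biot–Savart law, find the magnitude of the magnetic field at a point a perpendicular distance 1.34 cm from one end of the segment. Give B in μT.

For a finite straight segment, B = (μ₀I/4πd)(sinθ₁ + sinθ₂), where θ₁, θ₂ are the angles from the perpendicular to each end.
The perpendicular foot is at one end, so the two end-offsets along the wire are 0 and L = 0.0913 m.
sinθ₁ = 0/√(0²+0.0134²) = 0.0000; sinθ₂ = 0.0913/√(0.0913²+0.0134²) = 0.9894.
B = (4π×10⁻⁷ × 4.60) / (4π × 0.0134) × (0.0000 + 0.9894) = 3.40×10⁻⁵ T.

B ≈ 34.0 μT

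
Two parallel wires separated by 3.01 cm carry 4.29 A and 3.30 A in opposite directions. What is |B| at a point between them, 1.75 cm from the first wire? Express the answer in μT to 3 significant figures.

Each long wire gives B = μ₀I/(2πd). Distances are d₁ = 0.0175 m and d₂ = 0.0126 m.
B₁ = 4.90×10⁻⁵ T, B₂ = 5.24×10⁻⁵ T.
Between antiparallel currents both contributions point the same way, so they add. B = B₁ + B₂ = 4.90×10⁻⁵ + 5.24×10⁻⁵ = 1.01×10⁻⁴ T.

B ≈ 101 μT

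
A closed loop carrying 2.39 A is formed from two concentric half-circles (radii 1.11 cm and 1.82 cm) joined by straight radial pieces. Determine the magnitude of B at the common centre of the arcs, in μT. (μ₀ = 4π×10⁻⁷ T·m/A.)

B ≈ 26.4 μT

The radial connectors point toward the centre, so dl × r̂ = 0 and they contribute nothing.
Each semicircle gives μ₀I/(4R): inner arc 6.76×10⁻⁵ T, outer arc 4.13×10⁻⁵ T.
The two arcs carry current in opposite angular senses, so their fields oppose: B = |6.76×10⁻⁵ − 4.13×10⁻⁵| = 2.64×10⁻⁵ T.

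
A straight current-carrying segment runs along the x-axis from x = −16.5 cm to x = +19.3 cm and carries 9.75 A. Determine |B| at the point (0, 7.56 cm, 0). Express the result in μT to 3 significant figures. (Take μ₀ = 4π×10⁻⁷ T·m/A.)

For a finite straight segment, B = (μ₀I/4πd)(sinθ₁ + sinθ₂), where θ₁, θ₂ are the angles from the perpendicular to each end.
The perpendicular distance is d = 0.0756 m; the end-offsets along the wire are a = 0.165 m and b = 0.193 m.
sinθ₁ = 0.165/√(0.165²+0.0756²) = 0.9091; sinθ₂ = 0.193/√(0.193²+0.0756²) = 0.9311.
B = (4π×10⁻⁷ × 9.75) / (4π × 0.0756) × (0.9091 + 0.9311) = 2.37×10⁻⁵ T.

B ≈ 23.7 μT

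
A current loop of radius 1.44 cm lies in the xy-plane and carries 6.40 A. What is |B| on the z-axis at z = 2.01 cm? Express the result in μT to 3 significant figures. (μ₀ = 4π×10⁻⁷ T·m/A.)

On the axis of a circular loop, B = μ₀IR² / [2(R²+z²)^(3/2)].
R² + z² = (0.0144)² + (0.0201)² = 0.0006114 m², and (R²+z²)^(3/2) = 1.51×10⁻⁵ m³.
B = (4π×10⁻⁷ × 6.40 × 0.0002074) / (2 × 1.51×10⁻⁵) = 5.52×10⁻⁵ T.

B ≈ 55.2 μT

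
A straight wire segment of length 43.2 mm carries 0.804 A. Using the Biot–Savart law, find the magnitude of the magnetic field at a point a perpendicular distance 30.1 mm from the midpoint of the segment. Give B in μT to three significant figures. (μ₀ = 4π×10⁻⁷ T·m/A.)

For a finite straight segment, B = (μ₀I/4πd)(sinθ₁ + sinθ₂), where θ₁, θ₂ are the angles from the perpendicular to each end.
The perpendicular from the point meets the wire at its midpoint, so each end is L/2 = 0.0216 m away along the wire.
sinθ₁ = 0.0216/√(0.0216²+0.0301²) = 0.5830; sinθ₂ = 0.0216/√(0.0216²+0.0301²) = 0.5830.
B = (4π×10⁻⁷ × 0.804) / (4π × 0.0301) × (0.5830 + 0.5830) = 3.11×10⁻⁶ T.

B ≈ 3.11 μT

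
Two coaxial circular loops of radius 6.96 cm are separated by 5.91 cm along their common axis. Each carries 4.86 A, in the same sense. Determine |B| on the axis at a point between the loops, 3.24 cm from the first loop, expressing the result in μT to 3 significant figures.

Each loop contributes B = μ₀IR²/[2(R²+z²)^(3/2)] on the axis, with z measured from that loop.
Loop 1 (z = 0.0324 m): B₁ = 3.27×10⁻⁵ T. Loop 2 (z = 0.0267 m): B₂ = 3.57×10⁻⁵ T.
The fields add: B = B₁ + B₂ = 6.84×10⁻⁵ T.

B ≈ 68.4 μT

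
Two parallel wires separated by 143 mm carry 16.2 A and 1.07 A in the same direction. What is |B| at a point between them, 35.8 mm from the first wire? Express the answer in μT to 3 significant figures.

Each long wire gives B = μ₀I/(2πd). Distances are d₁ = 0.0358 m and d₂ = 0.1072 m.
B₁ = 9.05×10⁻⁵ T, B₂ = 2.00×10⁻⁶ T.
Between parallel currents the two contributions point in opposite directions, so they subtract. B = |B₁ − B₂| = |9.05×10⁻⁵ − 2.00×10⁻⁶| = 8.85×10⁻⁵ T.

B ≈ 88.5 μT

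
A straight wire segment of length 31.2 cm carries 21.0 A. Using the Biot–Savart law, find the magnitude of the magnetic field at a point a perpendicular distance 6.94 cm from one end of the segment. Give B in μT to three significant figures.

B ≈ 29.5 μT

For a finite straight segment, B = (μ₀I/4πd)(sinθ₁ + sinθ₂), where θ₁, θ₂ are the angles from the perpendicular to each end.
The perpendicular foot is at one end, so the two end-offsets along the wire are 0 and L = 0.312 m.
sinθ₁ = 0/√(0²+0.0694²) = 0.0000; sinθ₂ = 0.312/√(0.312²+0.0694²) = 0.9761.
B = (4π×10⁻⁷ × 21.0) / (4π × 0.0694) × (0.0000 + 0.9761) = 2.95×10⁻⁵ T.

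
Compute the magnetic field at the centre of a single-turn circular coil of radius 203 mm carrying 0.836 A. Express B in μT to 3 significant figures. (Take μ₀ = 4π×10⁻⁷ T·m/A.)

B ≈ 2.59 μT

At the centre of a circular loop the Biot–Savart law gives B = μ₀I/(2R).
B = (4π×10⁻⁷ × 0.836) / (2 × 0.203) = 2.59×10⁻⁶ T.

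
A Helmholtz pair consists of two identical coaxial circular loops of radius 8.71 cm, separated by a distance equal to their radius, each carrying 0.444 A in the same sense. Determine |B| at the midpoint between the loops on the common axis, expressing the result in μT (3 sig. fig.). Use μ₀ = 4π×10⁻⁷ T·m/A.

B ≈ 4.58 μT

Each loop contributes B = μ₀IR²/[2(R²+z²)^(3/2)] on the axis, with z measured from that loop.
Loop 1 (z = 0.04355 m): B₁ = 2.29×10⁻⁶ T. Loop 2 (z = 0.04355 m): B₂ = 2.29×10⁻⁶ T.
The fields add: B = B₁ + B₂ = 4.58×10⁻⁶ T.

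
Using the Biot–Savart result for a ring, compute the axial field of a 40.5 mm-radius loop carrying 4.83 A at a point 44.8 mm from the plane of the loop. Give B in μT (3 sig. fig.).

On the axis of a circular loop, B = μ₀IR² / [2(R²+z²)^(3/2)].
R² + z² = (0.0405)² + (0.0448)² = 0.003647 m², and (R²+z²)^(3/2) = 2.20×10⁻⁴ m³.
B = (4π×10⁻⁷ × 4.83 × 0.00164) / (2 × 2.20×10⁻⁴) = 2.26×10⁻⁵ T.

B ≈ 22.6 μT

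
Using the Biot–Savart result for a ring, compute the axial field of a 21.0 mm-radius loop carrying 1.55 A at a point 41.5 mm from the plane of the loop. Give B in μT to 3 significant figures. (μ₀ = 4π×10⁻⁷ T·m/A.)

On the axis of a circular loop, B = μ₀IR² / [2(R²+z²)^(3/2)].
R² + z² = (0.021)² + (0.0415)² = 0.002163 m², and (R²+z²)^(3/2) = 1.01×10⁻⁴ m³.
B = (4π×10⁻⁷ × 1.55 × 0.000441) / (2 × 1.01×10⁻⁴) = 4.27×10⁻⁶ T.

B ≈ 4.27 μT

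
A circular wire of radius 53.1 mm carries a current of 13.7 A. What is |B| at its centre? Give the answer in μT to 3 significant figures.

At the centre of a circular loop the Biot–Savart law gives B = μ₀I/(2R).
B = (4π×10⁻⁷ × 13.7) / (2 × 0.0531) = 1.62×10⁻⁴ T.

B ≈ 162 μT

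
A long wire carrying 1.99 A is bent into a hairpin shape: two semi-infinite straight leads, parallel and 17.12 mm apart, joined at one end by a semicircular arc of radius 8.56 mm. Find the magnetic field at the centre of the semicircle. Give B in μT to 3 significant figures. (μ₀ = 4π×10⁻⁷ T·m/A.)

The semicircular arc contributes B_arc = μ₀I·π/(4πR) = μ₀I/(4R) = 7.30×10⁻⁵ T.
Each semi-infinite lead is at perpendicular distance R = 0.00856 m from the centre, with the perpendicular foot at its near end, so it contributes μ₀I/(4πR); both point the same way, together 4.65×10⁻⁵ T.
Arc and leads all point the same direction: B = 7.30×10⁻⁵ + 4.65×10⁻⁵ = 1.20×10⁻⁴ T.

B ≈ 120 μT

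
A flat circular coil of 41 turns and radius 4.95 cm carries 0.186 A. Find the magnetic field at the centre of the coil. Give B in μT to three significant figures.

B ≈ 96.8 μT

For an N-turn flat coil, B = Nμ₀I/(2R) with R = 0.0495 m.
B = 41 × 2.36×10⁻⁶ T = 9.68×10⁻⁵ T.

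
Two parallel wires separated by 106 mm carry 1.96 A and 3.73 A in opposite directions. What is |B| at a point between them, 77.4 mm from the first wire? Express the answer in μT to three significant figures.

Each long wire gives B = μ₀I/(2πd). Distances are d₁ = 0.0774 m and d₂ = 0.0286 m.
B₁ = 5.06×10⁻⁶ T, B₂ = 2.61×10⁻⁵ T.
Between antiparallel currents both contributions point the same way, so they add. B = B₁ + B₂ = 5.06×10⁻⁶ + 2.61×10⁻⁵ = 3.11×10⁻⁵ T.

B ≈ 31.1 μT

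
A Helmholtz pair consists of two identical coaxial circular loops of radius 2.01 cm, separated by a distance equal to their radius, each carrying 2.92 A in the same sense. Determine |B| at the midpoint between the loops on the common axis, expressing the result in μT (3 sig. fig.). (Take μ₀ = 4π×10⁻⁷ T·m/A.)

B ≈ 131 μT

Each loop contributes B = μ₀IR²/[2(R²+z²)^(3/2)] on the axis, with z measured from that loop.
Loop 1 (z = 0.01005 m): B₁ = 6.53×10⁻⁵ T. Loop 2 (z = 0.01005 m): B₂ = 6.53×10⁻⁵ T.
The fields add: B = B₁ + B₂ = 1.31×10⁻⁴ T.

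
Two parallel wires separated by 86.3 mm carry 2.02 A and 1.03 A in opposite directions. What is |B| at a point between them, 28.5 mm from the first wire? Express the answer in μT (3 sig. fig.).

B ≈ 17.7 μT

Each long wire gives B = μ₀I/(2πd). Distances are d₁ = 0.0285 m and d₂ = 0.0578 m.
B₁ = 1.42×10⁻⁵ T, B₂ = 3.56×10⁻⁶ T.
Between antiparallel currents both contributions point the same way, so they add. B = B₁ + B₂ = 1.42×10⁻⁵ + 3.56×10⁻⁶ = 1.77×10⁻⁵ T.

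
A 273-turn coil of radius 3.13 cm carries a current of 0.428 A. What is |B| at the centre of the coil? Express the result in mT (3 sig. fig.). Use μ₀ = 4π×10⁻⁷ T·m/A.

B ≈ 2.35 mT

For an N-turn flat coil, B = Nμ₀I/(2R) with R = 0.0313 m.
B = 273 × 8.59×10⁻⁶ T = 2.35×10⁻³ T.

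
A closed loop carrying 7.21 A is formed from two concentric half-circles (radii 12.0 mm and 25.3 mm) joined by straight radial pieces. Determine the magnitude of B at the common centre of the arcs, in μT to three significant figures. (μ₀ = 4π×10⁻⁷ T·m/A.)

The radial connectors point toward the centre, so dl × r̂ = 0 and they contribute nothing.
Each semicircle gives μ₀I/(4R): inner arc 1.89×10⁻⁴ T, outer arc 8.95×10⁻⁵ T.
The two arcs carry current in opposite angular senses, so their fields oppose: B = |1.89×10⁻⁴ − 8.95×10⁻⁵| = 9.92×10⁻⁵ T.

B ≈ 99.2 μT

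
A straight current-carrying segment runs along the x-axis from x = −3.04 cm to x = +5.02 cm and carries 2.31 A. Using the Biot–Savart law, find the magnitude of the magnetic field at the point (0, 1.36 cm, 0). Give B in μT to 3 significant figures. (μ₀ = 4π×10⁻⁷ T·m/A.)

B ≈ 31.9 μT

For a finite straight segment, B = (μ₀I/4πd)(sinθ₁ + sinθ₂), where θ₁, θ₂ are the angles from the perpendicular to each end.
The perpendicular distance is d = 0.0136 m; the end-offsets along the wire are a = 0.0304 m and b = 0.0502 m.
sinθ₁ = 0.0304/√(0.0304²+0.0136²) = 0.9128; sinθ₂ = 0.0502/√(0.0502²+0.0136²) = 0.9652.
B = (4π×10⁻⁷ × 2.31) / (4π × 0.0136) × (0.9128 + 0.9652) = 3.19×10⁻⁵ T.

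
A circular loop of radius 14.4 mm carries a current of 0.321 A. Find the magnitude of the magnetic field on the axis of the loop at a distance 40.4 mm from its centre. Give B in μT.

On the axis of a circular loop, B = μ₀IR² / [2(R²+z²)^(3/2)].
R² + z² = (0.0144)² + (0.0404)² = 0.00184 m², and (R²+z²)^(3/2) = 7.89×10⁻⁵ m³.
B = (4π×10⁻⁷ × 0.321 × 0.0002074) / (2 × 7.89×10⁻⁵) = 5.30×10⁻⁷ T.

B ≈ 0.530 μT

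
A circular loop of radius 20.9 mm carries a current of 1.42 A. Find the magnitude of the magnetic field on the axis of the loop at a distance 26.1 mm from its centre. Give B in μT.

B ≈ 10.4 μT

On the axis of a circular loop, B = μ₀IR² / [2(R²+z²)^(3/2)].
R² + z² = (0.0209)² + (0.0261)² = 0.001118 m², and (R²+z²)^(3/2) = 3.74×10⁻⁵ m³.
B = (4π×10⁻⁷ × 1.42 × 0.0004368) / (2 × 3.74×10⁻⁵) = 1.04×10⁻⁵ T.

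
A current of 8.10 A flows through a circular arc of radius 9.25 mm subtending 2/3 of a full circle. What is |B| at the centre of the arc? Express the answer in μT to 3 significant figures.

B ≈ 367 μT

The Biot–Savart field of a circular arc at its centre is B = μ₀Iφ/(4πR), with φ = 4.189 rad.
B = (4π×10⁻⁷ × 8.10 × 4.189) / (4π × 0.00925) = 3.67×10⁻⁴ T.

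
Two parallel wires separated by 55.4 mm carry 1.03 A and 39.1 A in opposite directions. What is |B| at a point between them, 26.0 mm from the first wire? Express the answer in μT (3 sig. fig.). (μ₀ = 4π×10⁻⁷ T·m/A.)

Each long wire gives B = μ₀I/(2πd). Distances are d₁ = 0.026 m and d₂ = 0.0294 m.
B₁ = 7.92×10⁻⁶ T, B₂ = 2.66×10⁻⁴ T.
Between antiparallel currents both contributions point the same way, so they add. B = B₁ + B₂ = 7.92×10⁻⁶ + 2.66×10⁻⁴ = 2.74×10⁻⁴ T.

B ≈ 274 μT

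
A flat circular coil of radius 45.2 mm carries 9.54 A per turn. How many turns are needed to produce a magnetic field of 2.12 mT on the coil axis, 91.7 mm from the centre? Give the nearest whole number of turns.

N = 185

For an N-turn coil, B = Nμ₀IR²/[2(R²+z²)^(3/2)]. A single turn gives B₁ = 1.15×10⁻⁵ T with R = 0.0452 m, z = 0.0917 m.
N = B/B₁ = 2.12×10⁻³ / 1.15×10⁻⁵ = 184.98.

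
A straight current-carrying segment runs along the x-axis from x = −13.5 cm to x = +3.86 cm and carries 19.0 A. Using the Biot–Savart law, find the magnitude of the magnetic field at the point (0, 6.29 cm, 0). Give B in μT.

B ≈ 43.2 μT

For a finite straight segment, B = (μ₀I/4πd)(sinθ₁ + sinθ₂), where θ₁, θ₂ are the angles from the perpendicular to each end.
The perpendicular distance is d = 0.0629 m; the end-offsets along the wire are a = 0.135 m and b = 0.0386 m.
sinθ₁ = 0.135/√(0.135²+0.0629²) = 0.9064; sinθ₂ = 0.0386/√(0.0386²+0.0629²) = 0.5230.
B = (4π×10⁻⁷ × 19.0) / (4π × 0.0629) × (0.9064 + 0.5230) = 4.32×10⁻⁵ T.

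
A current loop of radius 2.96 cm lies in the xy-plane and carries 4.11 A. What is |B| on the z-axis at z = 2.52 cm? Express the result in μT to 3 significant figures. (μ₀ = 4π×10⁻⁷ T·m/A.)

B ≈ 38.5 μT

On the axis of a circular loop, B = μ₀IR² / [2(R²+z²)^(3/2)].
R² + z² = (0.0296)² + (0.0252)² = 0.001511 m², and (R²+z²)^(3/2) = 5.87×10⁻⁵ m³.
B = (4π×10⁻⁷ × 4.11 × 0.0008762) / (2 × 5.87×10⁻⁵) = 3.85×10⁻⁵ T.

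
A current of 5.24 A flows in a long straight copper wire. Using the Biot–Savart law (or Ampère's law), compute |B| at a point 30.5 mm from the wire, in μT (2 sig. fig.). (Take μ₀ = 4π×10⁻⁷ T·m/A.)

For an infinitely long straight wire, B = μ₀I/(2πd).
B = (4π×10⁻⁷ × 5.24) / (2π × 0.0305) = 3.44×10⁻⁵ T.

B ≈ 34 μT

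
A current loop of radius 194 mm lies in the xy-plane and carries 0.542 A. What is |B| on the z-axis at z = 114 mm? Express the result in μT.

On the axis of a circular loop, B = μ₀IR² / [2(R²+z²)^(3/2)].
R² + z² = (0.194)² + (0.114)² = 0.05063 m², and (R²+z²)^(3/2) = 1.14×10⁻² m³.
B = (4π×10⁻⁷ × 0.542 × 0.03764) / (2 × 1.14×10⁻²) = 1.12×10⁻⁶ T.

B ≈ 1.12 μT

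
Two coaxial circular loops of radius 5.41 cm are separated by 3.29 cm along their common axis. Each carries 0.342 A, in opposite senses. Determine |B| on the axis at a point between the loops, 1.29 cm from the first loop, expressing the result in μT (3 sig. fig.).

B ≈ 0.378 μT

Each loop contributes B = μ₀IR²/[2(R²+z²)^(3/2)] on the axis, with z measured from that loop.
Loop 1 (z = 0.0129 m): B₁ = 3.66×10⁻⁶ T. Loop 2 (z = 0.02 m): B₂ = 3.28×10⁻⁶ T.
The fields oppose: B = |B₁ − B₂| = 3.78×10⁻⁷ T.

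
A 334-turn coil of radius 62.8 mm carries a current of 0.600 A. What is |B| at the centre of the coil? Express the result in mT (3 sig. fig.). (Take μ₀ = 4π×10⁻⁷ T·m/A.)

For an N-turn flat coil, B = Nμ₀I/(2R) with R = 0.0628 m.
B = 334 × 6.00×10⁻⁶ T = 2.01×10⁻³ T.

B ≈ 2.01 mT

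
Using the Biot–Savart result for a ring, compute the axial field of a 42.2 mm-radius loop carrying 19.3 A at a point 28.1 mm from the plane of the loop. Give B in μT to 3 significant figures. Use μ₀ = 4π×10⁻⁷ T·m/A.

On the axis of a circular loop, B = μ₀IR² / [2(R²+z²)^(3/2)].
R² + z² = (0.0422)² + (0.0281)² = 0.00257 m², and (R²+z²)^(3/2) = 1.30×10⁻⁴ m³.
B = (4π×10⁻⁷ × 19.3 × 0.001781) / (2 × 1.30×10⁻⁴) = 1.66×10⁻⁴ T.

B ≈ 166 μT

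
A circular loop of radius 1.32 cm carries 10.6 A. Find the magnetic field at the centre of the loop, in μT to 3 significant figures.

At the centre of a circular loop the Biot–Savart law gives B = μ₀I/(2R).
B = (4π×10⁻⁷ × 10.6) / (2 × 0.0132) = 5.05×10⁻⁴ T.

B ≈ 505 μT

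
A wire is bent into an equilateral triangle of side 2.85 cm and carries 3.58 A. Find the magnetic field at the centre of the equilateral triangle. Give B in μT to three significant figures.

B ≈ 226 μT

Each side is a finite straight segment at perpendicular distance d = a/(2 tan(π/3)) = 0.008227 m from the centre, with end-angles ±π/3.
One side contributes B₁ = (μ₀I/4πd)·2 sin(π/3) = 7.54×10⁻⁵ T.
All 3 sides add in the same direction: B = 3 × 7.54×10⁻⁵ = 2.26×10⁻⁴ T.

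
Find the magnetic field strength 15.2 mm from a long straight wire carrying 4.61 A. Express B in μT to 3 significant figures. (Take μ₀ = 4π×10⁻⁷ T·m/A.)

B ≈ 60.7 μT

For an infinitely long straight wire, B = μ₀I/(2πd).
B = (4π×10⁻⁷ × 4.61) / (2π × 0.0152) = 6.07×10⁻⁵ T.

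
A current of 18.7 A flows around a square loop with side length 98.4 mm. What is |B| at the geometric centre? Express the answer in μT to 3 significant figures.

B ≈ 215 μT

Each side is a finite straight segment at perpendicular distance d = a/(2 tan(π/4)) = 0.0492 m from the centre, with end-angles ±π/4.
One side contributes B₁ = (μ₀I/4πd)·2 sin(π/4) = 5.38×10⁻⁵ T.
All 4 sides add in the same direction: B = 4 × 5.38×10⁻⁵ = 2.15×10⁻⁴ T.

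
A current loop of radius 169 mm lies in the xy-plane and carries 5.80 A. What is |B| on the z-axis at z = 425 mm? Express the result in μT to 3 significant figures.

On the axis of a circular loop, B = μ₀IR² / [2(R²+z²)^(3/2)].
R² + z² = (0.169)² + (0.425)² = 0.2092 m², and (R²+z²)^(3/2) = 9.57×10⁻² m³.
B = (4π×10⁻⁷ × 5.80 × 0.02856) / (2 × 9.57×10⁻²) = 1.09×10⁻⁶ T.

B ≈ 1.09 μT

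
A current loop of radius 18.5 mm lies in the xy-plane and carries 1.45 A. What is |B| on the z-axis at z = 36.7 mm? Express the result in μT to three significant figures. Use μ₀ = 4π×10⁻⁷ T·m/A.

On the axis of a circular loop, B = μ₀IR² / [2(R²+z²)^(3/2)].
R² + z² = (0.0185)² + (0.0367)² = 0.001689 m², and (R²+z²)^(3/2) = 6.94×10⁻⁵ m³.
B = (4π×10⁻⁷ × 1.45 × 0.0003422) / (2 × 6.94×10⁻⁵) = 4.49×10⁻⁶ T.

B ≈ 4.49 μT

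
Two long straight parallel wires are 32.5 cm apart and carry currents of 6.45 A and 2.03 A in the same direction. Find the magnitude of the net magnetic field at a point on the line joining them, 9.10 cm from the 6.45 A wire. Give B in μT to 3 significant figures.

Each long wire gives B = μ₀I/(2πd). Distances are d₁ = 0.091 m and d₂ = 0.234 m.
B₁ = 1.42×10⁻⁵ T, B₂ = 1.74×10⁻⁶ T.
Between parallel currents the two contributions point in opposite directions, so they subtract. B = |B₁ − B₂| = |1.42×10⁻⁵ − 1.74×10⁻⁶| = 1.24×10⁻⁵ T.

B ≈ 12.4 μT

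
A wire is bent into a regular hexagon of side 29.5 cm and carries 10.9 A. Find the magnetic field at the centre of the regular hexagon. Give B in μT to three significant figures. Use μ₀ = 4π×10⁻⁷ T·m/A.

B ≈ 25.6 μT

Each side is a finite straight segment at perpendicular distance d = a/(2 tan(π/6)) = 0.2555 m from the centre, with end-angles ±π/6.
One side contributes B₁ = (μ₀I/4πd)·2 sin(π/6) = 4.27×10⁻⁶ T.
All 6 sides add in the same direction: B = 6 × 4.27×10⁻⁶ = 2.56×10⁻⁵ T.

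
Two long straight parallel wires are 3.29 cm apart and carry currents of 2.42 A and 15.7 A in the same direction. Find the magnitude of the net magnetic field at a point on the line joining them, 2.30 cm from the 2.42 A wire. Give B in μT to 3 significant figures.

B ≈ 296 μT

Each long wire gives B = μ₀I/(2πd). Distances are d₁ = 0.023 m and d₂ = 0.0099 m.
B₁ = 2.10×10⁻⁵ T, B₂ = 3.17×10⁻⁴ T.
Between parallel currents the two contributions point in opposite directions, so they subtract. B = |B₁ − B₂| = |2.10×10⁻⁵ − 3.17×10⁻⁴| = 2.96×10⁻⁴ T.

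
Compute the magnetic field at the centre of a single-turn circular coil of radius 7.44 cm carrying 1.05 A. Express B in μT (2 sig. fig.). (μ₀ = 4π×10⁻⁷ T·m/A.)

At the centre of a circular loop the Biot–Savart law gives B = μ₀I/(2R).
B = (4π×10⁻⁷ × 1.05) / (2 × 0.0744) = 8.87×10⁻⁶ T.

B ≈ 8.9 μT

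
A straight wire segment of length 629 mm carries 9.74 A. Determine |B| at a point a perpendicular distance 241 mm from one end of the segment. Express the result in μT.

B ≈ 3.77 μT

For a finite straight segment, B = (μ₀I/4πd)(sinθ₁ + sinθ₂), where θ₁, θ₂ are the angles from the perpendicular to each end.
The perpendicular foot is at one end, so the two end-offsets along the wire are 0 and L = 0.629 m.
sinθ₁ = 0/√(0²+0.241²) = 0.0000; sinθ₂ = 0.629/√(0.629²+0.241²) = 0.9338.
B = (4π×10⁻⁷ × 9.74) / (4π × 0.241) × (0.0000 + 0.9338) = 3.77×10⁻⁶ T.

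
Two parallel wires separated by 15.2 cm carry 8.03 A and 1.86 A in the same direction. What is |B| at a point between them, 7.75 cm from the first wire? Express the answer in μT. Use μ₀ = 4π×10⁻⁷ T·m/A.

Each long wire gives B = μ₀I/(2πd). Distances are d₁ = 0.0775 m and d₂ = 0.0745 m.
B₁ = 2.07×10⁻⁵ T, B₂ = 4.99×10⁻⁶ T.
Between parallel currents the two contributions point in opposite directions, so they subtract. B = |B₁ − B₂| = |2.07×10⁻⁵ − 4.99×10⁻⁶| = 1.57×10⁻⁵ T.

B ≈ 15.7 μT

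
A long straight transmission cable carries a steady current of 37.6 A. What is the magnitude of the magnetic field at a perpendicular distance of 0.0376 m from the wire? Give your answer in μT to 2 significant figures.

B ≈ 200 μT

For an infinitely long straight wire, B = μ₀I/(2πd).
B = (4π×10⁻⁷ × 37.6) / (2π × 0.0376) = 2.00×10⁻⁴ T.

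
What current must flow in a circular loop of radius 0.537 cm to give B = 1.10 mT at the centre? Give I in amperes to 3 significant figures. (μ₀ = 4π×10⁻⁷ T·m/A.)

At the centre of a circular loop B = μ₀I/(2R), so I = 2RB/μ₀.
With R = 0.00537 m, I = 2 × 0.00537 × 1.10×10⁻³ / (4π×10⁻⁷) = 9.40 A.

I ≈ 9.40 A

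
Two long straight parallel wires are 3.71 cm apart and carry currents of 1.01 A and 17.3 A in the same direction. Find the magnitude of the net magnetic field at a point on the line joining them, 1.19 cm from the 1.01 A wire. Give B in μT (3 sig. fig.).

Each long wire gives B = μ₀I/(2πd). Distances are d₁ = 0.0119 m and d₂ = 0.0252 m.
B₁ = 1.70×10⁻⁵ T, B₂ = 1.37×10⁻⁴ T.
Between parallel currents the two contributions point in opposite directions, so they subtract. B = |B₁ − B₂| = |1.70×10⁻⁵ − 1.37×10⁻⁴| = 1.20×10⁻⁴ T.

B ≈ 120 μT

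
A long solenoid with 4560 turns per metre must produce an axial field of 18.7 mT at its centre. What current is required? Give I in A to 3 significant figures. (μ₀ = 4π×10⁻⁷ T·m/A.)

I ≈ 3.26 A

Inside a long solenoid B = μ₀nI with n = 4560 m⁻¹, so I = B/(μ₀n).
I = 1.87×10⁻² / (4π×10⁻⁷ × 4560) = 3.26 A.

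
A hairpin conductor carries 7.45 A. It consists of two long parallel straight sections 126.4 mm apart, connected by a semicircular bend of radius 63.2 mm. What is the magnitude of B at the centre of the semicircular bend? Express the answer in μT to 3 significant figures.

B ≈ 60.6 μT

The semicircular arc contributes B_arc = μ₀I·π/(4πR) = μ₀I/(4R) = 3.70×10⁻⁵ T.
Each semi-infinite lead is at perpendicular distance R = 0.0632 m from the centre, with the perpendicular foot at its near end, so it contributes μ₀I/(4πR); both point the same way, together 2.36×10⁻⁵ T.
Arc and leads all point the same direction: B = 3.70×10⁻⁵ + 2.36×10⁻⁵ = 6.06×10⁻⁵ T.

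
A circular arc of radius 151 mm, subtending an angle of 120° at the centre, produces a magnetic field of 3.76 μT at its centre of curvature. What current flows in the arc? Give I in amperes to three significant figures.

I ≈ 2.71 A

For a circular arc, B = μ₀Iφ/(4πR) with φ in radians; here φ = 2.094 rad.
So I = 4πRB/(μ₀φ) = 4π × 0.151 × 3.76×10⁻⁶ / (4π×10⁻⁷ × 2.094) = 2.71 A.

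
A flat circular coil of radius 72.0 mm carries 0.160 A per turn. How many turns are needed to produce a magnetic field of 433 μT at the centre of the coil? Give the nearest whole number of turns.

N = 310

For an N-turn coil, B = Nμ₀I/(2R). A single turn gives B₁ = 1.40×10⁻⁶ T with R = 0.072 m.
N = B/B₁ = 4.33×10⁻⁴ / 1.40×10⁻⁶ = 310.11.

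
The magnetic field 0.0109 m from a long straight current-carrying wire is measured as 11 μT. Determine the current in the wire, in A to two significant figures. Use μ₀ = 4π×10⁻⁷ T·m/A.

For a long straight wire B = μ₀I/(2πd), so I = 2πdB/μ₀.
I = 2π × 0.0109 × 1.10×10⁻⁵ / (4π×10⁻⁷) = 0.600 A.

I ≈ 0.60 A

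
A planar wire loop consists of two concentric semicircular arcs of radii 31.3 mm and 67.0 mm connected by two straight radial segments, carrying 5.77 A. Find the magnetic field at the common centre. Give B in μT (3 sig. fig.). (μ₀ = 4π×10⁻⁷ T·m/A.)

The radial connectors point toward the centre, so dl × r̂ = 0 and they contribute nothing.
Each semicircle gives μ₀I/(4R): inner arc 5.79×10⁻⁵ T, outer arc 2.71×10⁻⁵ T.
The two arcs carry current in opposite angular senses, so their fields oppose: B = |5.79×10⁻⁵ − 2.71×10⁻⁵| = 3.09×10⁻⁵ T.

B ≈ 30.9 μT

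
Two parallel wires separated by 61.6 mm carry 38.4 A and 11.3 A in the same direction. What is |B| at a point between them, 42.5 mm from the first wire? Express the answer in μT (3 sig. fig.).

Each long wire gives B = μ₀I/(2πd). Distances are d₁ = 0.0425 m and d₂ = 0.0191 m.
B₁ = 1.81×10⁻⁴ T, B₂ = 1.18×10⁻⁴ T.
Between parallel currents the two contributions point in opposite directions, so they subtract. B = |B₁ − B₂| = |1.81×10⁻⁴ − 1.18×10⁻⁴| = 6.24×10⁻⁵ T.

B ≈ 62.4 μT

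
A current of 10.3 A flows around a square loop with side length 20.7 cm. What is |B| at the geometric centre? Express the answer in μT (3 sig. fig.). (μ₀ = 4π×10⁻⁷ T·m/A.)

B ≈ 56.3 μT

Each side is a finite straight segment at perpendicular distance d = a/(2 tan(π/4)) = 0.1035 m from the centre, with end-angles ±π/4.
One side contributes B₁ = (μ₀I/4πd)·2 sin(π/4) = 1.41×10⁻⁵ T.
All 4 sides add in the same direction: B = 4 × 1.41×10⁻⁵ = 5.63×10⁻⁵ T.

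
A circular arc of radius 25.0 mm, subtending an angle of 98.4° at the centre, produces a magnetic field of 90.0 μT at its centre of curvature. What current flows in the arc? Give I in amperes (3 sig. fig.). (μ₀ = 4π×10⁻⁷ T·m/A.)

I ≈ 13.1 A

For a circular arc, B = μ₀Iφ/(4πR) with φ in radians; here φ = 1.717 rad.
So I = 4πRB/(μ₀φ) = 4π × 0.025 × 9.00×10⁻⁵ / (4π×10⁻⁷ × 1.717) = 13.1 A.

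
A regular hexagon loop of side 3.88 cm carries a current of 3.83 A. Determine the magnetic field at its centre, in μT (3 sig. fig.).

B ≈ 68.4 μT

Each side is a finite straight segment at perpendicular distance d = a/(2 tan(π/6)) = 0.0336 m from the centre, with end-angles ±π/6.
One side contributes B₁ = (μ₀I/4πd)·2 sin(π/6) = 1.14×10⁻⁵ T.
All 6 sides add in the same direction: B = 6 × 1.14×10⁻⁵ = 6.84×10⁻⁵ T.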